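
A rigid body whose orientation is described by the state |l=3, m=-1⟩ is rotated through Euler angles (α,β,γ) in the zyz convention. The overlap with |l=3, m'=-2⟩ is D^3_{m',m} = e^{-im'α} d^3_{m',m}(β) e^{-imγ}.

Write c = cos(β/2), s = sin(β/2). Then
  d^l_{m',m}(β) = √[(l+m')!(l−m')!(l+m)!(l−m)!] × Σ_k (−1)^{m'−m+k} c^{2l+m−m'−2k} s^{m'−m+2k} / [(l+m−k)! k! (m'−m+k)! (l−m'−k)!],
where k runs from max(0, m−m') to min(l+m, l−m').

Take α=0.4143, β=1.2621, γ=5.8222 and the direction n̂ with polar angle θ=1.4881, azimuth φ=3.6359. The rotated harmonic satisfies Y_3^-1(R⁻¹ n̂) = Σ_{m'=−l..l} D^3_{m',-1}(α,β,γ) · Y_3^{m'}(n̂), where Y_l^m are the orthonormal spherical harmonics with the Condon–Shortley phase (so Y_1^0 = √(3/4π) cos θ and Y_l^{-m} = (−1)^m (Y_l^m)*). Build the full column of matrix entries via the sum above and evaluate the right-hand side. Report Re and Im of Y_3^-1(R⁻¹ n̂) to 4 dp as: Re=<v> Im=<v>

Re=-0.3202 Im=0.2523

Need the full column D^3_{m',-1} for m'=−3..3 at α=0.4143, β=1.2621, γ=5.8222.
cos(β/2)=0.807408, sin(β/2)=0.589993
d^3_{-3,-1}: single k=2 term ⇒ +0.572944;  D = +0.406542+0.403719i
d^3_{-2,-1}: k∈[1..2] ⇒ +0.640196 -0.683676 = -0.043479;  D = -0.040574-0.015626i
d^3_{-1,-1}: k∈[0..2] ⇒ +0.277051 -1.183468 +0.473942 = -0.432476;  D = -0.432005+0.020183i
d^3_{0,-1}: k∈[0..2] ⇒ -0.701300 +1.123394 -0.199948 = +0.222146;  D = +0.198957-0.098817i
d^3_{1,-1}: k∈[0..2] ⇒ +0.887601 -0.631922 +0.042177 = +0.297857;  D = +0.190860-0.228672i
d^3_{2,-1}: k∈[0..1] ⇒ -0.683676 +0.182527 = -0.501149;  D = -0.139078+0.481464i
d^3_{3,-1}: single k=0 term ⇒ +0.305928;  D = -0.040596-0.303223i
Y_3^{m'}(θ=1.4881,φ=3.6359) and Σ D·Y over m':
  (+0.4065+0.4037i)·(-0.0362+0.4114i)  (-0.0406-0.0156i)·(+0.0461-0.0700i)  (-0.4320+0.0202i)·(+0.2738-0.1476i)  (+0.1990-0.0988i)·(-0.0914+0.0000i)  (+0.1909-0.2287i)·(-0.2738-0.1476i)  (-0.1391+0.4815i)·(+0.0461+0.0700i)  (-0.0406-0.3032i)·(+0.0362+0.4114i)
Y_3^-1(R⁻¹ n̂) = -0.320171+0.252267i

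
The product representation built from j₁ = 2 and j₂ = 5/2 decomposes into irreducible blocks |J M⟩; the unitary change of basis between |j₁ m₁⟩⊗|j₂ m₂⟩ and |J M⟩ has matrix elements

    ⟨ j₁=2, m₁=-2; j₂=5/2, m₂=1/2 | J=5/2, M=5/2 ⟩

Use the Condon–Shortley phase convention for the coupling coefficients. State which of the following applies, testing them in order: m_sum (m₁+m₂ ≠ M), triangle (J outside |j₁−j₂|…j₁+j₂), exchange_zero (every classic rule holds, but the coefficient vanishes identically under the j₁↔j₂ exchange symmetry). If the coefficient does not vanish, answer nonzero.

m_sum

m-sum: m₁+m₂ = -2+1/2 = -3/2, M = 5/2  ✗ ⇒ coefficient is 0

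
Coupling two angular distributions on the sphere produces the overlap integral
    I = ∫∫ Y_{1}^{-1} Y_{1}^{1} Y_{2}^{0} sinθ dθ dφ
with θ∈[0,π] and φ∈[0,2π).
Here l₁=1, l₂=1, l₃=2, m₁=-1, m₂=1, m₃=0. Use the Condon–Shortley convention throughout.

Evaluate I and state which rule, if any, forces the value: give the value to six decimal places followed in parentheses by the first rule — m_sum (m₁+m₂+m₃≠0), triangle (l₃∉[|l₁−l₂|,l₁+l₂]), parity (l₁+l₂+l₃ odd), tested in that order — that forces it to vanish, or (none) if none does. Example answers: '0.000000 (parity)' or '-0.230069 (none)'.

0.126157 (none)

m-sum 0 ✓  L=4 even ✓  0≤2≤2 ✓
Π(2lᵢ+1) = 3×3×5 = 45
triangle coeff Δ(1,1,2) = 1/30
Σ_t [0,0]: t=0:+1/1 = 1/1
(3j)²=2/15 [(1 1 2; 0 0 0)], sign=+1
Σ_t [0,0]: t=0:+1/4 = 1/4
(3j)²=1/30 [(1 1 2; -1 1 0)], sign=+1
⇒ 4πI² = 1/5
I = (+1)√(1/5/(4π)) = 0.12615663
No selection rule forces the value: the integral is nonzero (none).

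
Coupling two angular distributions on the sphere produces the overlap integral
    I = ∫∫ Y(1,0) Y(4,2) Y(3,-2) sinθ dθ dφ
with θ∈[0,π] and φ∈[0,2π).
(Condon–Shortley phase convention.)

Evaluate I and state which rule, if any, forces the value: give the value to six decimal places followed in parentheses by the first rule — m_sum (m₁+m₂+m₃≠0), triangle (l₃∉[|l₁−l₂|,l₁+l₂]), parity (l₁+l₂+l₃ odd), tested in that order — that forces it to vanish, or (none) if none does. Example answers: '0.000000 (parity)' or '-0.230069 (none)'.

0.213244 (none)

m-sum 0 ✓  L=8 even ✓  3≤3≤5 ✓
Π(2lᵢ+1) = 3×9×7 = 189
triangle coeff Δ(1,4,3) = 1/252
Σ_t [1,1]: t=1:−1/36 = -1/36
(3j)²=4/63 [(1 4 3; 0 0 0)], sign=+1
Σ_t [1,1]: t=1:−1/120 = -1/120
(3j)²=1/21 [(1 4 3; 0 2 -2)], sign=+1
⇒ 4πI² = 4/7
I = (+1)√(4/7/(4π)) = 0.21324362
No selection rule forces the value: the integral is nonzero (none).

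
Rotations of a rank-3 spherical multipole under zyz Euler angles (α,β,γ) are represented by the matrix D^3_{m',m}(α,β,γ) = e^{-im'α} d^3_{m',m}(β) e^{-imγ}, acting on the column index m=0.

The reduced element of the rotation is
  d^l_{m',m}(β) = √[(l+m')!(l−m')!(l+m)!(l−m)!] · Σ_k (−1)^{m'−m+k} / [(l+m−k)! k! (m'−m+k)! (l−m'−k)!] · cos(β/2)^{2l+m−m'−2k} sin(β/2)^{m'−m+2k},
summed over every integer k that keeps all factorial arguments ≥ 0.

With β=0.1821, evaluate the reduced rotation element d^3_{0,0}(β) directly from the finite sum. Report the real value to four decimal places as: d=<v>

d^3_{0,0}(β=0.1821) via the finite sum:
Half-angle: c=0.995858, s=0.090924. N=√(6·6·6·6)=36.000000
k∈{0,1,2,3} keeps every argument non-negative
  k=0: (−1)^0·36.0000/(36)·0.9959^6·0.0909^0 = +0.975403
  k=1: (−1)^1·36.0000/(4)·0.9959^4·0.0909^2 = -0.073180
  k=2: (−1)^2·36.0000/(4)·0.9959^2·0.0909^4 = +0.000610
  k=3: (−1)^3·36.0000/(36)·0.9959^0·0.0909^6 = -0.000001
d^3_{0,0}(0.1821) = +0.975403 -0.073180 +0.000610 -0.000001 = +0.902832

d=0.9028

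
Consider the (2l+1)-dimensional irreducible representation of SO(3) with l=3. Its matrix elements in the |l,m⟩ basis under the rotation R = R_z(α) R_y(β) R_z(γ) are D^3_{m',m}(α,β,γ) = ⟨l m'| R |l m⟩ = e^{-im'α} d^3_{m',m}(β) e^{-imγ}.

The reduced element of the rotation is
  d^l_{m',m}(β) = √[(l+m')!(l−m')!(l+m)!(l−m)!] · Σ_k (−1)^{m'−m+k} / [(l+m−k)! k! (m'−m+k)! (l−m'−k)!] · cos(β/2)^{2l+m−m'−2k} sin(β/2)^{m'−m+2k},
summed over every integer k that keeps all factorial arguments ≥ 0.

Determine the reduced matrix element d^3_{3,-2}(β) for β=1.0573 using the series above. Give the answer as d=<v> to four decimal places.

d=-0.0690

d^3_{3,-2}(β=1.0573) via the finite sum:
With c≡cos(β/2)=0.863489 and s≡sin(β/2)=0.504368, N=[720·1·1·120]^{1/2}=293.938769
k∈{0} keeps every argument non-negative
  k=0: (−1)^5·293.9388/(120)·0.8635^1·0.5044^5 = -0.069035
d^3_{3,-2}(1.0573) = -0.069035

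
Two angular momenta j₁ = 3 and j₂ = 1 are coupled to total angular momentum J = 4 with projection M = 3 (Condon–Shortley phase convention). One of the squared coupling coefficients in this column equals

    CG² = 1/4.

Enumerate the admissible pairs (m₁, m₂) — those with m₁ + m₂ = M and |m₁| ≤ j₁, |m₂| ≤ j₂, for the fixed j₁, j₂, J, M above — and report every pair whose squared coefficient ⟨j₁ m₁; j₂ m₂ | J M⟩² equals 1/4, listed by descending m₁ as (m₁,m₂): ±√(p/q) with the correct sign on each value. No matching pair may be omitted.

Admissible pairs with m₁+m₂ = M = 3: (2,1), (3,0)
  (m₁,m₂)=(3,0): CG² = 1/4, CG = +√(1/4)   ← matches the target
  (m₁,m₂)=(2,1): CG² = 3/4, CG = +√(3/4)
Pairs with CG² = 1/4: (3,0): +√(1/4)

(3,0): +√(1/4)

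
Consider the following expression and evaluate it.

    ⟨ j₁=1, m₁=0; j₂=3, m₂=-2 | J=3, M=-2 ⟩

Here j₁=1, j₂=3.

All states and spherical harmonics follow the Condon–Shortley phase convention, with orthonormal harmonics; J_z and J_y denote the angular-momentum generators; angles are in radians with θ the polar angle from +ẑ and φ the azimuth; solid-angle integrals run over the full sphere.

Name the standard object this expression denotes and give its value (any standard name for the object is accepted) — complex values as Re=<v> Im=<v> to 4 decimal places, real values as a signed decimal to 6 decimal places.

Clebsch–Gordan coefficient, +√(1/3) ≈ +0.577350

This is a Clebsch–Gordan (vector-coupling) coefficient.
j₁+j₂−J=1  J+j₁−j₂=1  J−j₁+j₂=5  j₁+j₂+J+1=8
(j₁±m₁, j₂±m₂, J±M) = (1,1,1,5,1,5)
P² = 300
sum k=0..1:
  [0] +1/24 = 1/24
  [1] −1/120 = -1/120
S = 1/30
C² = P²·S² = 1/3 ; C = +0.577350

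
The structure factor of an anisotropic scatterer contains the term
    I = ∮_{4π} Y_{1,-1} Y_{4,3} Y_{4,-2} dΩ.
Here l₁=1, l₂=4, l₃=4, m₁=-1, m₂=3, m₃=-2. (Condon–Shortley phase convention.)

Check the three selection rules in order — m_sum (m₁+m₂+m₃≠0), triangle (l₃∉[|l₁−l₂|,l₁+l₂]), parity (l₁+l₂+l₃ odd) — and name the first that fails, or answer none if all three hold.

parity

Σmᵢ = 0  ✓
l₃∈[|l₁−l₂|,l₁+l₂]=[3,5], have l₃=4  ✓
Σlᵢ = 9 ⇒ odd  ✗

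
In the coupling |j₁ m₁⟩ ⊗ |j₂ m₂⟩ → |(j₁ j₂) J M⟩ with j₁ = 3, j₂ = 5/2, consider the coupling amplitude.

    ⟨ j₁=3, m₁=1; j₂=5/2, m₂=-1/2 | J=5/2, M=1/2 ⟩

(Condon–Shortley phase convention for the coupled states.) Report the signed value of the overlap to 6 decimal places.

−√(8/35) = -0.478091

√[6·3!3!2!/9! · 4!2!2!3!3!2!] = √(288/35)
  +(−1)^0/∏(0,3,2,2,1,0)! = 1/24  (running 1/24)
  +(−1)^1/∏(1,2,1,1,2,1)! = -1/4  (running -5/24)
  +(−1)^2/∏(2,1,0,0,3,2)! = 1/24  (running -1/6)
⟨..|..⟩ = √(288/35)·(-1/6) = -0.478091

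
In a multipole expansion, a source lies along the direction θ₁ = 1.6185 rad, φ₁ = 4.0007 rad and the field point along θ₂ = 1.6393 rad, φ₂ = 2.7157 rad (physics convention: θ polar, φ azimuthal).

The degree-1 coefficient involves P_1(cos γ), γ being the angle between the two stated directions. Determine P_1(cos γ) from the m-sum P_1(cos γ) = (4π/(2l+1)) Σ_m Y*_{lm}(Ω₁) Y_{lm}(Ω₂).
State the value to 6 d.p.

Expand P_1 via completeness: Σ_{m} conj(Y_{1,m}) at Ω₁ times Y_{1,m} at Ω₂ —
  [-1]  conj(Y_{1,-1})(Ω₁) = (-0.225390, -0.261331) ; Y_{1,-1}(Ω₂) = (-0.313893, -0.142401) ; Δ = (0.033535, 0.114126)
  [+0]  conj(Y_{1,0})(Ω₁) = (-0.023299, -0.000000) ; Y_{1,0}(Ω₂) = (-0.033445, 0.000000) ; Δ = (0.000779, 0.000000)
  [+1]  conj(Y_{1,1})(Ω₁) = (0.225390, -0.261331) ; Y_{1,1}(Ω₂) = (0.313893, -0.142401) ; Δ = (0.033535, -0.114126)
Σ over m = (0.067849, 0.000000); ×(4π/3) → (0.284204, 0.000000). Real part: 0.284204

0.284204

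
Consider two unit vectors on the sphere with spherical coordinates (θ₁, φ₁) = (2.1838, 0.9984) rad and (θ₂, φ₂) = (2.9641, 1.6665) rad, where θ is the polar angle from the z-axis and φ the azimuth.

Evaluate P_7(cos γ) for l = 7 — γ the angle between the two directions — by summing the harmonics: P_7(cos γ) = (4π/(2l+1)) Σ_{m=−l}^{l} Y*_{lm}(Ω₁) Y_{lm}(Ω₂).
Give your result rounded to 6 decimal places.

0.209040

Summing Y*_{l m}(θ₁,φ₁)·Y_{l m}(θ₂,φ₂) over m ∈ [−7, 7]; prefactor 4π/(2·7+1) = 0.837758:
  m=-7: (+0.093218+0.079415i) × (+0.000002+0.000002i) = -0.000000+0.000000i  (running Σ = -0.000000+0.000000i)
  m=-6: (-0.308584+0.093022i) × (+0.000047-0.000030i) = -0.000012+0.000014i  (running Σ = -0.000012+0.000014i)
  m=-5: (+0.122444-0.426435i) × (-0.000336-0.000648i) = -0.000317+0.000064i  (running Σ = -0.000329+0.000078i)
  m=-4: (+0.162130+0.185307i) × (-0.006248+0.002516i) = -0.001479-0.000750i  (running Σ = -0.001808-0.000672i)
  m=-3: (+0.190375-0.028070i) × (+0.012637+0.042797i) = +0.003607+0.007793i  (running Σ = +0.001799+0.007121i)
  m=-2: (-0.142909+0.314922i) × (+0.201028-0.038955i) = -0.016461+0.068875i  (running Σ = -0.014662+0.075996i)
  m=-1: (+0.028575+0.044347i) × (-0.055273-0.575782i) = +0.023955-0.018904i  (running Σ = +0.009293+0.057092i)
  m=0: (-0.349517-0.000000i) × (-0.660732+0.000000i) = +0.230937+0.000000i  (running Σ = +0.240230+0.057092i)
  m=1: (-0.028575+0.044347i) × (+0.055273-0.575782i) = +0.023955+0.018904i  (running Σ = +0.264185+0.075996i)
  m=2: (-0.142909-0.314922i) × (+0.201028+0.038955i) = -0.016461-0.068875i  (running Σ = +0.247724+0.007121i)
  m=3: (-0.190375-0.028070i) × (-0.012637+0.042797i) = +0.003607-0.007793i  (running Σ = +0.251331-0.000672i)
  m=4: (+0.162130-0.185307i) × (-0.006248-0.002516i) = -0.001479+0.000750i  (running Σ = +0.249852+0.000078i)
  m=5: (-0.122444-0.426435i) × (+0.000336-0.000648i) = -0.000317-0.000064i  (running Σ = +0.249534+0.000014i)
  m=6: (-0.308584-0.093022i) × (+0.000047+0.000030i) = -0.000012-0.000014i  (running Σ = +0.249523+0.000000i)
  m=7: (-0.093218+0.079415i) × (-0.000002+0.000002i) = -0.000000-0.000000i  (running Σ = +0.249523-0.000000i)
Total Σ_m = +0.249523-0.000000i. Multiply by 0.837758: +0.209040-0.000000i. P_7(cos γ) = 0.209040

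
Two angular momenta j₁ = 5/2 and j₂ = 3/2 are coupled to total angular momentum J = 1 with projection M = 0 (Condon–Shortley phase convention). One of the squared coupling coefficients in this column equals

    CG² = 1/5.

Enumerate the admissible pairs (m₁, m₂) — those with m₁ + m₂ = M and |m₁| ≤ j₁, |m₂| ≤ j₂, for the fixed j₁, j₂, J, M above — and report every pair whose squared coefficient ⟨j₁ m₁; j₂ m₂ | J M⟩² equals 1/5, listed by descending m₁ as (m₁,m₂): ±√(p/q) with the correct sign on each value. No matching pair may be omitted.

(3/2,-3/2): +√(1/5); (-3/2,3/2): −√(1/5)

Admissible pairs with m₁+m₂ = M = 0: (-3/2,3/2), (-1/2,1/2), (1/2,-1/2), (3/2,-3/2)
  (m₁,m₂)=(3/2,-3/2): CG² = 1/5, CG = +√(1/5)   ← matches the target
  (m₁,m₂)=(1/2,-1/2): CG² = 3/10, CG = −√(3/10)
  (m₁,m₂)=(-1/2,1/2): CG² = 3/10, CG = +√(3/10)
  (m₁,m₂)=(-3/2,3/2): CG² = 1/5, CG = −√(1/5)   ← matches the target
Pairs with CG² = 1/5: (3/2,-3/2): +√(1/5); (-3/2,3/2): −√(1/5)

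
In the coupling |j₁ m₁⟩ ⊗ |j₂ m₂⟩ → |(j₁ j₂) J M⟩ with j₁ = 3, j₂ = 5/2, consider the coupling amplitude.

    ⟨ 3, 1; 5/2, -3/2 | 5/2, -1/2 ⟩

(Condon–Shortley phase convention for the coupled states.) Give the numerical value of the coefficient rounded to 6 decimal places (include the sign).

triangle: 3!*3!*2!/9! = 72/362880
(j±m)!: 4!*2!*1!*4!*2!*3! = 13824
prefactor² = (2J+1)*Δ*N² = 576/35
  k=0: +1/(0!*3!*2!*1!*1!*1!) = 1/12
  k=1: −1/(1!*2!*1!*0!*2!*2!) = -1/8
Σ = -1/24  ⇒  CG² = 576/35*(-1/24)² = 1/35
CG = −√(1/35) = -0.169031

-0.169031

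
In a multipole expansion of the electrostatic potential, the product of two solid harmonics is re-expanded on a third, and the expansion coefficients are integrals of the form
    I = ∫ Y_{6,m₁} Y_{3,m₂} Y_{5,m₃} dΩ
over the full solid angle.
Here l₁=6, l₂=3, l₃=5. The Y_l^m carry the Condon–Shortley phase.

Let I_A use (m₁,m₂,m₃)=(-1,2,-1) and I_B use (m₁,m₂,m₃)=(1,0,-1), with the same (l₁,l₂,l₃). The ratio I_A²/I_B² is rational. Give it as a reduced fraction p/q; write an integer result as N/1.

Shared (l₁,l₂,l₃)=(6,3,5): N and (l;000)² cancel in I_A²/I_B².
A: Δ = 4!·8!·2!/15! = 1/675675; Racah Σ t=3..4: t=3:−1/6912 t=4:+1/17280 = -1/11520; ⇒ 3j(6 3 5; -1 2 -1)² = 2/143, sgn -1
B: Δ = 4!·8!·2!/15! = 1/675675; Racah Σ t=1..3: t=1:−1/6912 t=2:+1/2880 t=3:−1/17280 = 1/6912; ⇒ 3j(6 3 5; 1 0 -1)² = 5/429, sgn +1
I_A²/I_B² = (2/143)/(5/429) = 6/5

6/5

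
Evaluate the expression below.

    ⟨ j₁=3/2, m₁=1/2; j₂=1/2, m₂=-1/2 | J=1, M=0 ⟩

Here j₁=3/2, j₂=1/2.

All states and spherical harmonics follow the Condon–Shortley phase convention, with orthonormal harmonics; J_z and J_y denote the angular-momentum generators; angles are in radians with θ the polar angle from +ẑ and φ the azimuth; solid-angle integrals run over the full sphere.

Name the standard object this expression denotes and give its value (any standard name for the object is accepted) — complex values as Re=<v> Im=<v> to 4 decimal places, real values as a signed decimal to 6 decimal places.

This is a Clebsch–Gordan (vector-coupling) coefficient.
√[3·1!2!0!/4! · 2!1!0!1!1!1!] = √(1/2)
  +(−1)^0/∏(0,1,1,0,1,0)! = 1  (running 1)
⟨..|..⟩ = √(1/2)·(1) = +0.707107

Clebsch–Gordan coefficient, +√(1/2) ≈ +0.707107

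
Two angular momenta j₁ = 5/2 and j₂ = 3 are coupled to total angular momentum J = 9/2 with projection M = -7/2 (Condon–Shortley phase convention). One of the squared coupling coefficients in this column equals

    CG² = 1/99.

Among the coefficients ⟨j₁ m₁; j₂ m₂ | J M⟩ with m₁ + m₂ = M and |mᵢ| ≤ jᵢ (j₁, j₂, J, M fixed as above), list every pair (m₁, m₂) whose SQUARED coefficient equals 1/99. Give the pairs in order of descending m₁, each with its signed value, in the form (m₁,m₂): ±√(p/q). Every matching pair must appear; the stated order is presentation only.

Admissible pairs with m₁+m₂ = M = -7/2: (-5/2,-1), (-3/2,-2), (-1/2,-3)
  (m₁,m₂)=(-1/2,-3): CG² = 16/33, CG = +√(16/33)
  (m₁,m₂)=(-3/2,-2): CG² = 1/99, CG = +√(1/99)   ← matches the target
  (m₁,m₂)=(-5/2,-1): CG² = 50/99, CG = −√(50/99)
Pairs with CG² = 1/99: (-3/2,-2): +√(1/99)

(-3/2,-2): +√(1/99)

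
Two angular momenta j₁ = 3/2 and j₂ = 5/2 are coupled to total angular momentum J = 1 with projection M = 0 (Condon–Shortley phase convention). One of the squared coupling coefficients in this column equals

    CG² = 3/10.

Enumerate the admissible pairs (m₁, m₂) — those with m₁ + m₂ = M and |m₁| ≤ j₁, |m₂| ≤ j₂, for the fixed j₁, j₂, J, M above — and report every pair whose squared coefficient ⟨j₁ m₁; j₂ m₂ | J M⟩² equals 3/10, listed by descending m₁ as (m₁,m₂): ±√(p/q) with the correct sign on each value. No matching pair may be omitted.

(1/2,-1/2): −√(3/10); (-1/2,1/2): +√(3/10)

Admissible pairs with m₁+m₂ = M = 0: (-3/2,3/2), (-1/2,1/2), (1/2,-1/2), (3/2,-3/2)
  (m₁,m₂)=(3/2,-3/2): CG² = 1/5, CG = +√(1/5)
  (m₁,m₂)=(1/2,-1/2): CG² = 3/10, CG = −√(3/10)   ← matches the target
  (m₁,m₂)=(-1/2,1/2): CG² = 3/10, CG = +√(3/10)   ← matches the target
  (m₁,m₂)=(-3/2,3/2): CG² = 1/5, CG = −√(1/5)
Pairs with CG² = 3/10: (1/2,-1/2): −√(3/10); (-1/2,1/2): +√(3/10)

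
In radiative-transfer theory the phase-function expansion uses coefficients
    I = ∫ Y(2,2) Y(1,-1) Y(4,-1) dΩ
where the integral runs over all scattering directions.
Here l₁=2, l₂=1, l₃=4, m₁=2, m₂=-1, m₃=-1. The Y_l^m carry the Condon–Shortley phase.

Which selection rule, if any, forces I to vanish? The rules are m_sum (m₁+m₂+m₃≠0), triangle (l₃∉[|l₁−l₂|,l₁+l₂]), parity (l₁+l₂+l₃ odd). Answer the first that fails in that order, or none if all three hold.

azimuthal sum: 2 − 1 − 1 = 0  ✓
l₃ must lie in [1,3]; have l₃=4  ✗
L = 2 + 1 + 4 = 7 (odd)

triangle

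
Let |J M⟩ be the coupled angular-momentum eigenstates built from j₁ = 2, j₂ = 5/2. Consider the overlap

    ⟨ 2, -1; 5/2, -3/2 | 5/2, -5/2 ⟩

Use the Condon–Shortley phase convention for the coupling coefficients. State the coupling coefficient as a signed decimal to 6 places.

j₁+j₂−J=2  J+j₁−j₂=2  J−j₁+j₂=3  j₁+j₂+J+1=8
(j₁±m₁, j₂±m₂, J±M) = (1,3,1,4,0,5)
P² = 432/7
sum k=1..1:
  [1] −1/12 = -1/12
S = -1/12
C² = P²·S² = 3/7 ; C = -0.654654

-0.654654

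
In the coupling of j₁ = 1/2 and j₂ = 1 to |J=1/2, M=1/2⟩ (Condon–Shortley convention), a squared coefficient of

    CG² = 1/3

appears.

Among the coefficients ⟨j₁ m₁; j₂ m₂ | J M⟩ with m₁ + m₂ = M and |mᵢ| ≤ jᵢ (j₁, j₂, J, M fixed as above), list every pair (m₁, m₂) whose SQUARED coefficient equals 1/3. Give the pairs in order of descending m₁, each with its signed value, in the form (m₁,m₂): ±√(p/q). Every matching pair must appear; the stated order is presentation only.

(1/2,0): +√(1/3)

Admissible pairs with m₁+m₂ = M = 1/2: (-1/2,1), (1/2,0)
  (m₁,m₂)=(1/2,0): CG² = 1/3, CG = +√(1/3)   ← matches the target
  (m₁,m₂)=(-1/2,1): CG² = 2/3, CG = −√(2/3)
Pairs with CG² = 1/3: (1/2,0): +√(1/3)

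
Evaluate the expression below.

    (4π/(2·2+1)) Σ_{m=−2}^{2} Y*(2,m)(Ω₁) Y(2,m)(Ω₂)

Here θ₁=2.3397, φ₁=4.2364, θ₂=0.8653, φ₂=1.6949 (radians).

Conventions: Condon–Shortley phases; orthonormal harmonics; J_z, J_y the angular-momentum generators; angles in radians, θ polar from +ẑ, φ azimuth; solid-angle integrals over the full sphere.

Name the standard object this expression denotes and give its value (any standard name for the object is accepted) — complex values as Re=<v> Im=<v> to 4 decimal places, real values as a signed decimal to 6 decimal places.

Legendre polynomial (addition theorem), +0.721488

This sum is the spherical-harmonic addition theorem: it equals the Legendre polynomial P_l(cos γ) of the angle γ between the two directions.
Term-by-term m-sum for l=2 (normalisation 4π/5 = 2.513274):
  m=-2: (-0.115729+0.162512i) × (-0.217009+0.054997i) = +0.016177-0.041631i  (running Σ = +0.016177-0.041631i)
  m=-1: (+0.176901+0.343149i) × (-0.047206-0.378420i) = +0.121504-0.083142i  (running Σ = +0.137680-0.124773i)
  m=0: (+0.142092-0.000000i) × (+0.082416+0.000000i) = +0.011711+0.000000i  (running Σ = +0.149391-0.124773i)
  m=1: (-0.176901+0.343149i) × (+0.047206-0.378420i) = +0.121504+0.083142i  (running Σ = +0.270894-0.041631i)
  m=2: (-0.115729-0.162512i) × (-0.217009-0.054997i) = +0.016177+0.041631i  (running Σ = +0.287071+0.000000i)
Accumulated sum +0.287071+0.000000i; after 4π/(2l+1) scaling, +0.721488+0.000000i ⇒ P_2 = 0.721488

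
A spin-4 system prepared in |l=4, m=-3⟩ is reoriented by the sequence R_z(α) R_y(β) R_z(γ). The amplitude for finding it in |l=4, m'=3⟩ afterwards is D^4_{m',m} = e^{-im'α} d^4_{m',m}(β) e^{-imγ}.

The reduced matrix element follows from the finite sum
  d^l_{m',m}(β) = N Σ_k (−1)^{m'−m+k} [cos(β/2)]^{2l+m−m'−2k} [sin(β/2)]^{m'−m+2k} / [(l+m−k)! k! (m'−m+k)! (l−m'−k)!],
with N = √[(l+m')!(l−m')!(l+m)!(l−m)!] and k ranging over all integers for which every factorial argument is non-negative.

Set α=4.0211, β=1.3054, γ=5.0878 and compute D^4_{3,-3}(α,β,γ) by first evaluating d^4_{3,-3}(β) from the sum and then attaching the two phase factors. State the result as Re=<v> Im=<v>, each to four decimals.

Re=-0.2029 Im=-0.0119

D^4_{3,-3}(4.0211,1.3054,5.0878) = e^{-i·3·4.0211}·d^4_{3,-3}(1.3054)·e^{-i·-3·5.0878}. Compute d first:
c=cos(1.305400/2)=0.794447, s=sin(1.305400/2)=0.607334; N=√[5040·1·1·5040]=5040.000000
k: max(0,(-3)−(3))=0 … min(4+(-3),4−(3))=1
  k=0: (−1)^6·5040.0000/(720)·0.7944^2·0.6073^6 = +0.221713
  k=1: (−1)^7·5040.0000/(5040)·0.7944^0·0.6073^8 = -0.018511
d^4_{3,-3}(1.3054) = +0.221713 -0.018511 = +0.203203
Phases: e^{-i·(3)·4.0211}=+0.876106+0.482118i, e^{-i·(-3)·5.0878}=-0.902799+0.430064i ⇒ D=-0.202855-0.011882i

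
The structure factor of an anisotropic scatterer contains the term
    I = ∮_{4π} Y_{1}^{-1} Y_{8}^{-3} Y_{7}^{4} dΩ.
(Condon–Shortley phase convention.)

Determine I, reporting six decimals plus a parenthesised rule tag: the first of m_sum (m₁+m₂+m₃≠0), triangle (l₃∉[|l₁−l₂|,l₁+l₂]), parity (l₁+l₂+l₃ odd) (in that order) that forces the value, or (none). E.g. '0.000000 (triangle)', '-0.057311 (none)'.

-0.096758 (none)

Rules hold: Σm=0, L=16 even, 7≤7≤9.
N = 3·17·15 = 765
Δ = 2!·0!·14!/17! = 1/2040
Racah Σ t=1..1: t=1:−1/25401600 = -1/25401600
⇒ 3j(1 8 7; 0 0 0)² = 8/255, sgn +1
Racah Σ t=2..2: t=2:+1/479001600 = 1/479001600
⇒ 3j(1 8 7; -1 -3 4)² = 1/204, sgn -1
4πI² = N·(3j₀)²·(3jₘ)² = 2/17
I = -1·√(0.117647/4π) = -0.09675772
No selection rule forces the value: the integral is nonzero (none).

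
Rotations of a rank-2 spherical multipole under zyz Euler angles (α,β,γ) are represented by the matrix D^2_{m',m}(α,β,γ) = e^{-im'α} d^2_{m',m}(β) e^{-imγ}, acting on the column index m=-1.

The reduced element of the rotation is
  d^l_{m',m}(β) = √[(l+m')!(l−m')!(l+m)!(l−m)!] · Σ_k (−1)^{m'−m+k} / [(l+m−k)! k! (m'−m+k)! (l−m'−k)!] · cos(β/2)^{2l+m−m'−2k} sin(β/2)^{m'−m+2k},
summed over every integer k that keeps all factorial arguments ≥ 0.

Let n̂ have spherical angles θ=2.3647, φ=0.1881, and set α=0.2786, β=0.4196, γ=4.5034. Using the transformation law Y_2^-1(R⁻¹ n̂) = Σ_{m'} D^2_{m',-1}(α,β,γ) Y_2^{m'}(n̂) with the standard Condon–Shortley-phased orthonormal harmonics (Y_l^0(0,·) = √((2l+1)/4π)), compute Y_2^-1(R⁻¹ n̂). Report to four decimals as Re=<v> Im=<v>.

Re=0.0370 Im=0.2610

Need the full column D^2_{m',-1} for m'=−2..2 at α=0.2786, β=0.4196, γ=4.5034.
cos(β/2)=0.978073, sin(β/2)=0.208264
d^2_{-2,-1}: single k=1 term ⇒ +0.389725;  D = +0.132981-0.366335i
d^2_{-1,-1}: k∈[0..1] ⇒ +0.915133 -0.124478 = +0.790655;  D = +0.054994-0.788740i
d^2_{0,-1}: k∈[0..1] ⇒ -0.477313 +0.021642 = -0.455672;  D = +0.094539+0.445757i
d^2_{1,-1}: k∈[0..1] ⇒ +0.124478 -0.001881 = +0.122597;  D = -0.057436-0.108310i
d^2_{2,-1}: single k=0 term ⇒ -0.017670;  D = +0.012253+0.012733i
Y_2^{m'}(θ=2.3647,φ=0.1881) and Σ D·Y over m':
  (+0.1330-0.3663i)·(+0.1766-0.0697i)  (+0.0550-0.7887i)·(-0.3794+0.0722i)  (+0.0945+0.4458i)·(+0.1657+0.0000i)  (-0.0574-0.1083i)·(+0.3794+0.0722i)  (+0.0123+0.0127i)·(+0.1766+0.0697i)
Y_2^-1(R⁻¹ n̂) = +0.037002+0.261006i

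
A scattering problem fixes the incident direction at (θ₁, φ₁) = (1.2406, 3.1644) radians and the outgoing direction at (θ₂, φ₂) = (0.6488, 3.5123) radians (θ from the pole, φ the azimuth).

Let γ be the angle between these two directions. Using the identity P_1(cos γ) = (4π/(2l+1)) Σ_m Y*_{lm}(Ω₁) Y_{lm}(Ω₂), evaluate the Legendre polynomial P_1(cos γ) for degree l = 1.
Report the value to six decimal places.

Summing Y*_{l m}(θ₁,φ₁)·Y_{l m}(θ₂,φ₂) over m ∈ [−1, 1]; prefactor 4π/(2·1+1) = 4.188790:
  [-1]  conj(Y_{1,-1})(Ω₁) = -0.326745-0.007453i ; Y_{1,-1}(Ω₂) = -0.194577+0.075628i ; Δ = +0.064141-0.023261i
  [+0]  conj(Y_{1,0})(Ω₁) = +0.158419-0.000000i ; Y_{1,0}(Ω₂) = +0.389323+0.000000i ; Δ = +0.061676+0.000000i
  [+1]  conj(Y_{1,1})(Ω₁) = +0.326745-0.007453i ; Y_{1,1}(Ω₂) = +0.194577+0.075628i ; Δ = +0.064141+0.023261i
Total Σ_m = +0.189958+0.000000i. Multiply by 4.188790: +0.795694+0.000000i. P_1(cos γ) = 0.795694

0.795694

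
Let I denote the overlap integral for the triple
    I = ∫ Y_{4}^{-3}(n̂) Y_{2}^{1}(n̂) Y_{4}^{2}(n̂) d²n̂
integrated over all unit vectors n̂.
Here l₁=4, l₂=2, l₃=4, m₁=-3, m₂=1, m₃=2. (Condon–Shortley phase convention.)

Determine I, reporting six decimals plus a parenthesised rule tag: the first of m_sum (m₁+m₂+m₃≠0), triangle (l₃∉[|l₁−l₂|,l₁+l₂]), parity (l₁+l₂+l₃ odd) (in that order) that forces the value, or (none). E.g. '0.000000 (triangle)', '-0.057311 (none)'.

-0.187702 (none)

Rules hold: Σm=0, L=10 even, 2≤4≤6.
N = 9·5·9 = 405
Δ = 2!·6!·2!/11! = 1/13860
Racah Σ t=0..2: t=0:+1/192 t=1:−1/36 t=2:+1/192 = -5/288
⇒ 3j(4 2 4; 0 0 0)² = 20/693, sgn -1
Racah Σ t=1..2: t=1:−1/1440 t=2:+1/240 = 1/288
⇒ 3j(4 2 4; -3 1 2)² = 5/132, sgn +1
4πI² = N·(3j₀)²·(3jₘ)² = 375/847
I = -1·√(0.442739/4π) = -0.18770204
No selection rule forces the value: the integral is nonzero (none).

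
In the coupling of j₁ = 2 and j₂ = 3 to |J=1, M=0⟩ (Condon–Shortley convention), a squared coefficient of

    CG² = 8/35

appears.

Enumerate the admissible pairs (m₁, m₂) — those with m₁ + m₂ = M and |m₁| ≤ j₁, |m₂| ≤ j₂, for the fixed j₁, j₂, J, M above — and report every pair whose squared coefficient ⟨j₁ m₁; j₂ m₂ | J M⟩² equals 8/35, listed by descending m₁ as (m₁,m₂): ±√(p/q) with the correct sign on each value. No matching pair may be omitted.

(1,-1): −√(8/35); (-1,1): −√(8/35)

Admissible pairs with m₁+m₂ = M = 0: (-2,2), (-1,1), (0,0), (1,-1), (2,-2)
  (m₁,m₂)=(2,-2): CG² = 1/7, CG = +√(1/7)
  (m₁,m₂)=(1,-1): CG² = 8/35, CG = −√(8/35)   ← matches the target
  (m₁,m₂)=(0,0): CG² = 9/35, CG = +√(9/35)
  (m₁,m₂)=(-1,1): CG² = 8/35, CG = −√(8/35)   ← matches the target
  (m₁,m₂)=(-2,2): CG² = 1/7, CG = +√(1/7)
Pairs with CG² = 8/35: (1,-1): −√(8/35); (-1,1): −√(8/35)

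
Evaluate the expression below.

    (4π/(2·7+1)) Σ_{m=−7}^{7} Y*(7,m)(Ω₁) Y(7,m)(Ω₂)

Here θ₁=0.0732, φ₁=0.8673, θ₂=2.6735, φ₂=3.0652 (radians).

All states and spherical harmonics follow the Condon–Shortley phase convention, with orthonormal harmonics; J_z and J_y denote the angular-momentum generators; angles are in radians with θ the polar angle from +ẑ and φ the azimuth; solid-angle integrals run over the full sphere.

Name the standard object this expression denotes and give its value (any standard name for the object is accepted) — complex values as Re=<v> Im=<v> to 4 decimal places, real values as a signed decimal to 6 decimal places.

This sum is the spherical-harmonic addition theorem: it equals the Legendre polynomial P_l(cos γ) of the angle γ between the two directions.
Expand P_7 via completeness: Σ_{m} conj(Y_{7,m}) at Ω₁ times Y_{7,m} at Ω₂ —
  m=-7: Y*=(0.000000, -0.000000)  Y=(-0.001638, -0.000970)  product (-0.000000, -0.000000)
  m=-6: Y*=(0.000000, -0.000000)  Y=(-0.012632, -0.006232)  product (-0.000000, 0.000000)
  m=-5: Y*=(-0.000003, -0.000009)  Y=(-0.059546, -0.023919)  product (-0.000000, 0.000001)
  m=-4: Y*=(-0.000197, -0.000067)  Y=(-0.190330, -0.060040)  product (0.000033, 0.000025)
  m=-3: Y*=(-0.002927, 0.001753)  Y=(-0.407115, -0.094970)  product (0.001358, -0.000436)
  m=-2: Y*=(-0.006405, 0.038753)  Y=(-0.508423, -0.078290)  product (0.006291, -0.019201)
  m=-1: Y*=(0.186486, 0.219839)  Y=(-0.151149, -0.011569)  product (-0.025644, -0.035386)
  m=+0: Y*=(1.012097, -0.000000)  Y=(0.425009, 0.000000)  product (0.430151, 0.000000)
  m=+1: Y*=(-0.186486, 0.219839)  Y=(0.151149, -0.011569)  product (-0.025644, 0.035386)
  m=+2: Y*=(-0.006405, -0.038753)  Y=(-0.508423, 0.078290)  product (0.006291, 0.019201)
  m=+3: Y*=(0.002927, 0.001753)  Y=(0.407115, -0.094970)  product (0.001358, 0.000436)
  m=+4: Y*=(-0.000197, 0.000067)  Y=(-0.190330, 0.060040)  product (0.000033, -0.000025)
  m=+5: Y*=(0.000003, -0.000009)  Y=(0.059546, -0.023919)  product (-0.000000, -0.000001)
  m=+6: Y*=(0.000000, 0.000000)  Y=(-0.012632, 0.006232)  product (-0.000000, -0.000000)
  m=+7: Y*=(-0.000000, -0.000000)  Y=(0.001638, -0.000970)  product (-0.000000, 0.000000)
Accumulated sum (0.394227, 0.000000); after 4π/(2l+1) scaling, (0.330267, 0.000000) ⇒ P_7 = 0.330267

Legendre polynomial (addition theorem), +0.330267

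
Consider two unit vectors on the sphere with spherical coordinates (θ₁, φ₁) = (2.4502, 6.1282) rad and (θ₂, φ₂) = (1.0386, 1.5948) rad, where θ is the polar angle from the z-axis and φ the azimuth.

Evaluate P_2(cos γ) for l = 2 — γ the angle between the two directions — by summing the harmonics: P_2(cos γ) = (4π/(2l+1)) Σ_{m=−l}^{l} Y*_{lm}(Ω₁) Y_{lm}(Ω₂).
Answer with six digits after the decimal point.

Term-by-term m-sum for l=2 (normalisation 4π/5 = 2.513274):
  [-2]  conj(Y_{2,-2})(Ω₁) = +0.149555-0.047902i ; Y_{2,-2}(Ω₂) = -0.286485+0.013764i ; Δ = -0.042186+0.015782i
  [-1]  conj(Y_{2,-1})(Ω₁) = -0.374919+0.058577i ; Y_{2,-1}(Ω₂) = -0.008108-0.337697i ; Δ = +0.022821+0.126134i
  [+0]  conj(Y_{2,0})(Ω₁) = +0.246118-0.000000i ; Y_{2,0}(Ω₂) = -0.071768+0.000000i ; Δ = -0.017664+0.000000i
  [+1]  conj(Y_{2,1})(Ω₁) = +0.374919+0.058577i ; Y_{2,1}(Ω₂) = +0.008108-0.337697i ; Δ = +0.022821-0.126134i
  [+2]  conj(Y_{2,2})(Ω₁) = +0.149555+0.047902i ; Y_{2,2}(Ω₂) = -0.286485-0.013764i ; Δ = -0.042186-0.015782i
Accumulated sum -0.056393+0.000000i; after 4π/(2l+1) scaling, -0.141732+0.000000i ⇒ P_2 = -0.141732

-0.141732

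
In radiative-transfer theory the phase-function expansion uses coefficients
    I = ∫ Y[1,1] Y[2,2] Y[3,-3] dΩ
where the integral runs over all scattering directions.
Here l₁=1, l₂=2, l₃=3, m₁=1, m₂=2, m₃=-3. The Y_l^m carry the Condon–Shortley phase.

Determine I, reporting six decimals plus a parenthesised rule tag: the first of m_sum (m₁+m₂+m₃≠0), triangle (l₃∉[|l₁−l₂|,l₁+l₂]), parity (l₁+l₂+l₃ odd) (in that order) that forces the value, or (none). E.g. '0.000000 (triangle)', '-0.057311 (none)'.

Rules hold: Σm=0, L=6 even, 1≤3≤3.
N = 3·5·7 = 105
Δ = 0!·2!·4!/7! = 1/105
Racah Σ t=0..0: t=0:+1/4 = 1/4
⇒ 3j(1 2 3; 0 0 0)² = 3/35, sgn -1
Racah Σ t=0..0: t=0:+1/48 = 1/48
⇒ 3j(1 2 3; 1 2 -3)² = 1/7, sgn +1
4πI² = N·(3j₀)²·(3jₘ)² = 9/7
I = -1·√(1.28571/4π) = -0.31986543
No selection rule forces the value: the integral is nonzero (none).

-0.319865 (none)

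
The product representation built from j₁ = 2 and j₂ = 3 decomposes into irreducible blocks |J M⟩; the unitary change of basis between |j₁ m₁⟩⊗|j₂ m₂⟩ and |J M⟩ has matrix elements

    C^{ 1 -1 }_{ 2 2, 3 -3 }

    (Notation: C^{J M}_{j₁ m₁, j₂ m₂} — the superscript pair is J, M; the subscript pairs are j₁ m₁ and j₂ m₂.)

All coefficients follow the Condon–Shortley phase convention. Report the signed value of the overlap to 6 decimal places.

triangle: 4!·0!·2!/7! = 48/5040
(j±m)!: 4!·0!·0!·6!·0!·2! = 34560
prefactor² = (2J+1)·Δ·N² = 6912/7
  k=0: +1/(0!·4!·0!·0!·0!·2!) = 1/48
Σ = 1/48  ⇒  CG² = 6912/7·(1/48)² = 3/7
CG = +√(3/7) = +0.654654

+0.654654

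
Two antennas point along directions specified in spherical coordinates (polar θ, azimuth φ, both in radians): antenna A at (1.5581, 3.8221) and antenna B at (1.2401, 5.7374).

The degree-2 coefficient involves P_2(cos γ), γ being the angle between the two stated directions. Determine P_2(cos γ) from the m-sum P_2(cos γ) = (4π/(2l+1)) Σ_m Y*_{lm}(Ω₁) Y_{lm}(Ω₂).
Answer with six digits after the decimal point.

Addition theorem: P_2(cos γ) = (4π/5) Σ_m Y*_{lm}(Ω₁) Y_{lm}(Ω₂), m = −2…2:
  m=-2: (0.08043 + 0.37774j) × (0.15933 + 0.30662j) = -0.10301 + 0.08485j  (running Σ = -0.10301 + 0.08485j)
  m=-1: (-0.00762 - 0.00617j) × (0.20279 + 0.12316j) = -0.00079 - 0.00219j  (running Σ = -0.10380 + 0.08266j)
  m=0: (-0.31524 + 0.00000j) × (-0.21564 + 0.00000j) = 0.06798 + 0.00000j  (running Σ = -0.03582 + 0.08266j)
  m=1: (0.00762 - 0.00617j) × (-0.20279 + 0.12316j) = -0.00079 + 0.00219j  (running Σ = -0.03661 + 0.08485j)
  m=2: (0.08043 - 0.37774j) × (0.15933 - 0.30662j) = -0.10301 - 0.08485j  (running Σ = -0.13962 + 0.00000j)
Accumulated sum -0.13962 + 0.00000j; after 4π/(2l+1) scaling, -0.35090 + 0.00000j ⇒ P_2 = -0.350896

-0.350896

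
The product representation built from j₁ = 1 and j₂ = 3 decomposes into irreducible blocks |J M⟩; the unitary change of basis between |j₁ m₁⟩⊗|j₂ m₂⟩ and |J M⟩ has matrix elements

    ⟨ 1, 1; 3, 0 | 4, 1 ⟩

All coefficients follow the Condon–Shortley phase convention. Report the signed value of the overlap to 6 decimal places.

+√(5/14) ≈ +0.597614

j₁+j₂−J=0  J+j₁−j₂=2  J−j₁+j₂=6  j₁+j₂+J+1=9
(j₁±m₁, j₂±m₂, J±M) = (2,0,3,3,5,3)
P² = 12960/7
sum k=0..0:
  [0] +1/72 = 1/72
S = 1/72
C² = P²·S² = 5/14 ; C = +0.597614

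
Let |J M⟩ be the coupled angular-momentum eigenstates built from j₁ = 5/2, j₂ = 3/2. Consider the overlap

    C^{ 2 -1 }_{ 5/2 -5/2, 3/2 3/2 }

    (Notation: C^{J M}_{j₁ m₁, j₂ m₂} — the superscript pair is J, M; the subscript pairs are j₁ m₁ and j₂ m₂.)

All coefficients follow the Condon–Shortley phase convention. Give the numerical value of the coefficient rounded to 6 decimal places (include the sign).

triangle: 2!×3!×1!/7! = 12/5040
(j±m)!: 0!×5!×3!×0!×1!×3! = 4320
prefactor² = (2J+1)×Δ×N² = 360/7
  k=2: +1/(2!×0!×3!×1!×0!×0!) = 1/12
Σ = 1/12  ⇒  CG² = 360/7×(1/12)² = 5/14
CG = +√(5/14) = +0.597614

+√(5/14) = +0.597614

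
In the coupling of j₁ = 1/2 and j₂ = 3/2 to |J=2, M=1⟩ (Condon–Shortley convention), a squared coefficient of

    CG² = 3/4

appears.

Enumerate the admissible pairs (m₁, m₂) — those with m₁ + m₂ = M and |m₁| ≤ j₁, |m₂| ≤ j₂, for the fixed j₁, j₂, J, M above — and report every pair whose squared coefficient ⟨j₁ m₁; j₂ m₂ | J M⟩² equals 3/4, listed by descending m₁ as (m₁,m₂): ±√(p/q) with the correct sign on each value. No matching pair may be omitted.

(1/2,1/2): +√(3/4)

Admissible pairs with m₁+m₂ = M = 1: (-1/2,3/2), (1/2,1/2)
  (m₁,m₂)=(1/2,1/2): CG² = 3/4, CG = +√(3/4)   ← matches the target
  (m₁,m₂)=(-1/2,3/2): CG² = 1/4, CG = +√(1/4)
Pairs with CG² = 3/4: (1/2,1/2): +√(3/4)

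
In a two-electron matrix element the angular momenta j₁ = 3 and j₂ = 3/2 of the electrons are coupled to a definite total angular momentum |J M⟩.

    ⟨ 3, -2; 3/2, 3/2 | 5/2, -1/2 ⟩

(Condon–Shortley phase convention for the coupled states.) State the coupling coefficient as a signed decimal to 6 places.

j₁+j₂−J=2  J+j₁−j₂=4  J−j₁+j₂=1  j₁+j₂+J+1=8
(j₁±m₁, j₂±m₂, J±M) = (1,5,3,0,2,3)
P² = 432/7
sum k=2..2:
  [2] +1/12 = 1/12
S = 1/12
C² = P²·S² = 3/7 ; C = +0.654654

+√(3/7) ≈ +0.654654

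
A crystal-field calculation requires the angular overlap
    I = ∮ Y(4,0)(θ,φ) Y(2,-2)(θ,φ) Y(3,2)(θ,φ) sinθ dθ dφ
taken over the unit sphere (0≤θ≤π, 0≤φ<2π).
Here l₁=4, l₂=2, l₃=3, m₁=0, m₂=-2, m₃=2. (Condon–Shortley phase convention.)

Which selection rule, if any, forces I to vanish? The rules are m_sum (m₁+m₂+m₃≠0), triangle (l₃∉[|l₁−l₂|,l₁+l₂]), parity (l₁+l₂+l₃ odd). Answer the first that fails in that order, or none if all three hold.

parity

Σmᵢ = 0  ✓
l₃∈[|l₁−l₂|,l₁+l₂]=[2,6], have l₃=3  ✓
Σlᵢ = 9 ⇒ odd  ✗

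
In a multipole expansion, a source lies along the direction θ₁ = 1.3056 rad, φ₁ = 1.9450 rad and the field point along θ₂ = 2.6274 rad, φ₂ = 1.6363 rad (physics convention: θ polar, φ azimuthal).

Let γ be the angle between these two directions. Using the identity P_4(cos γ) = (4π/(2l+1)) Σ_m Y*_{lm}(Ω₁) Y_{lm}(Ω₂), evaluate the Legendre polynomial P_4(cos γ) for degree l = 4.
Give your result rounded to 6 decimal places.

Expand P_4 via completeness: Σ_{m} conj(Y_{4,m}) at Ω₁ times Y_{4,m} at Ω₂ —
  term(m=-4) = (0.003277, 0.009383)   from Y*(Ω₁)=(0.028370, 0.382771), Y(Ω₂)=(0.025011, -0.006707)
  term(m=-3) = (-0.022974, -0.030556)   from Y*(Ω₁)=(0.265724, -0.127765), Y(Ω₂)=(-0.025316, -0.127164)
  term(m=-2) = (-0.045958, -0.032630)   from Y*(Ω₁)=(0.118512, 0.110054), Y(Ω₂)=(-0.345516, 0.045526)
  term(m=-1) = (0.134211, 0.042799)   from Y*(Ω₁)=(0.110186, -0.280581), Y(Ω₂)=(0.030589, 0.466318)
  term(m=+0) = (0.004598, 0.000000)   from Y*(Ω₁)=(0.116819, -0.000000), Y(Ω₂)=(0.039360, 0.000000)
  term(m=+1) = (0.134211, -0.042799)   from Y*(Ω₁)=(-0.110186, -0.280581), Y(Ω₂)=(-0.030589, 0.466318)
  term(m=+2) = (-0.045958, 0.032630)   from Y*(Ω₁)=(0.118512, -0.110054), Y(Ω₂)=(-0.345516, -0.045526)
  term(m=+3) = (-0.022974, 0.030556)   from Y*(Ω₁)=(-0.265724, -0.127765), Y(Ω₂)=(0.025316, -0.127164)
  term(m=+4) = (0.003277, -0.009383)   from Y*(Ω₁)=(0.028370, -0.382771), Y(Ω₂)=(0.025011, 0.006707)
Total Σ_m = (0.141708, 0.000000). Multiply by 1.396263: (0.197862, 0.000000). P_4(cos γ) = 0.197862

0.197862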